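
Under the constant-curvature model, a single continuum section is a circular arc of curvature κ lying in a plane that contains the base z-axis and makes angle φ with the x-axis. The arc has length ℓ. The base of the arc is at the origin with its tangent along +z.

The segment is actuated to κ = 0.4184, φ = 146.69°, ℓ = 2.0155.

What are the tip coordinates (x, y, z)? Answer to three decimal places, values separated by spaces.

θ = κ·ℓ = 0.4184 × 2.0155 = 0.84329 rad
ρ = (1 − cos θ)/κ = (1 − 0.66501)/0.4184 = 0.80064
z = sin θ / κ = 0.74683/0.4184 = 1.78497
x = ρ cos φ = 0.80064 × cos(146.69°) = -0.66910
y = ρ sin φ = 0.80064 × sin(146.69°) = 0.43969

-0.669 0.440 1.785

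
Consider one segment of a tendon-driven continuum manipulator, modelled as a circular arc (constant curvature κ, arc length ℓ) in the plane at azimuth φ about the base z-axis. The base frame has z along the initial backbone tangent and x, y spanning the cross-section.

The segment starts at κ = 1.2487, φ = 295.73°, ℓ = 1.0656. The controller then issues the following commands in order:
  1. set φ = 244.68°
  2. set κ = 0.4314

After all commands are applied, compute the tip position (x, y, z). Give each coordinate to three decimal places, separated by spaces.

-0.103 -0.218 1.028

initial: κ=1.2487, φ=295.73°, ℓ=1.0656
cmd 1: set φ=244.68° → (κ,φ,ℓ)=(1.2487,244.68°,1.0656) → tip=(-0.2610,-0.5517,0.7778)
cmd 2: set κ=0.4314 → (κ,φ,ℓ)=(0.4314,244.68°,1.0656) → tip=(-0.1029,-0.2175,1.0285)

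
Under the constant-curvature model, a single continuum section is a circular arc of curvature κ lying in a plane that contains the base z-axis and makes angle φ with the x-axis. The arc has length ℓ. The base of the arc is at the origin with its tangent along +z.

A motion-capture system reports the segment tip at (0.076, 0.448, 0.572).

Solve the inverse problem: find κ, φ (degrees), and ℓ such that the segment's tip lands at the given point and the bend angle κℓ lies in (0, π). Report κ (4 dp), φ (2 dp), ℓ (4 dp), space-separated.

ρ = √(x²+y²) = √(0.076² + 0.448²) = 0.45440
φ = atan2(y, x) mod 360° = atan2(0.448, 0.076) = 80.3718°
|p|² = ρ² + z² = 0.45440² + 0.572² = 0.53366
κ = 2ρ / |p|² = 2×0.45440 / 0.53366 = 1.70295
θ = 2·atan2(ρ, z) = 2·atan2(0.45440, 0.572) = 1.34264 rad
ℓ = θ/κ = 1.34264/1.70295 = 0.78842

1.7029 80.37 0.7884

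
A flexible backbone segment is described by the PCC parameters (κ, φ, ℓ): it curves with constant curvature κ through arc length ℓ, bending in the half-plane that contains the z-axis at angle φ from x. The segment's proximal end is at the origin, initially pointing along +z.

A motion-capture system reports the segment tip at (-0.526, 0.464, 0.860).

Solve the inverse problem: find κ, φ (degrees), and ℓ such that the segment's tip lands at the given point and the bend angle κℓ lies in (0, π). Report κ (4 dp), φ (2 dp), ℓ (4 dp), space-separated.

1.1390 138.58 1.2013

ρ = √(x²+y²) = √(-0.526² + 0.464²) = 0.70141
φ = atan2(y, x) mod 360° = atan2(0.464, -0.526) = 138.5835°
|p|² = ρ² + z² = 0.70141² + 0.860² = 1.23157
κ = 2ρ / |p|² = 2×0.70141 / 1.23157 = 1.13904
θ = 2·atan2(ρ, z) = 2·atan2(0.70141, 0.860) = 1.36835 rad
ℓ = θ/κ = 1.36835/1.13904 = 1.20131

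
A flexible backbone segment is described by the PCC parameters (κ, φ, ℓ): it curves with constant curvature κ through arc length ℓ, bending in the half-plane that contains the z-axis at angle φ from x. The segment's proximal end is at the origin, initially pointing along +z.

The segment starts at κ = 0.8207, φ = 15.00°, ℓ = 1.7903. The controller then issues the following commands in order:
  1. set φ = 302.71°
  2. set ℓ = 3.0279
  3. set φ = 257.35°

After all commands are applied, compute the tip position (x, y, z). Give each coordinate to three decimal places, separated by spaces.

initial: κ=0.8207, φ=15.00°, ℓ=1.7903
cmd 1: set φ=302.71° → (κ,φ,ℓ)=(0.8207,302.71°,1.7903) → tip=(0.5917,-0.9214,1.2122)
cmd 2: set ℓ=3.0279 → (κ,φ,ℓ)=(0.8207,302.71°,3.0279) → tip=(1.1800,-1.8373,0.7438)
cmd 3: set φ=257.35° → (κ,φ,ℓ)=(0.8207,257.35°,3.0279) → tip=(-0.4782,-2.1306,0.7438)

-0.478 -2.131 0.744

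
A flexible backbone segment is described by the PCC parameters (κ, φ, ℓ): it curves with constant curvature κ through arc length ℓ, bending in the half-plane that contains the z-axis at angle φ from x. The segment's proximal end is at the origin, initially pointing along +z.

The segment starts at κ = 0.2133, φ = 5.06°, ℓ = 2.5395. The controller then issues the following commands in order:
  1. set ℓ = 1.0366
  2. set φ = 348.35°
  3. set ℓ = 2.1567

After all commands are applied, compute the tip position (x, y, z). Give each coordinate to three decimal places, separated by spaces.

0.477 -0.098 2.081

initial: κ=0.2133, φ=5.06°, ℓ=2.5395
cmd 1: set ℓ=1.0366 → (κ,φ,ℓ)=(0.2133,5.06°,1.0366) → tip=(0.1137,0.0101,1.0282)
cmd 2: set φ=348.35° → (κ,φ,ℓ)=(0.2133,348.35°,1.0366) → tip=(0.1118,-0.0230,1.0282)
cmd 3: set ℓ=2.1567 → (κ,φ,ℓ)=(0.2133,348.35°,2.1567) → tip=(0.4773,-0.0984,2.0814)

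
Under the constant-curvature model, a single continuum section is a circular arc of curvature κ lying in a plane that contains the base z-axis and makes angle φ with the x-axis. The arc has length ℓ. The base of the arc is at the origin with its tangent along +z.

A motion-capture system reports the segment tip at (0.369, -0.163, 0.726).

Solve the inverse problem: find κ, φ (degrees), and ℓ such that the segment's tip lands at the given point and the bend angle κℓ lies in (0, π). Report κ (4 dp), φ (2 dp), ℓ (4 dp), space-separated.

ρ = √(x²+y²) = √(0.369² + -0.163²) = 0.40340
φ = atan2(y, x) mod 360° = atan2(-0.163, 0.369) = 336.1673°
|p|² = ρ² + z² = 0.40340² + 0.726² = 0.68981
κ = 2ρ / |p|² = 2×0.40340 / 0.68981 = 1.16960
θ = 2·atan2(ρ, z) = 2·atan2(0.40340, 0.726) = 1.01433 rad
ℓ = θ/κ = 1.01433/1.16960 = 0.86725

1.1696 336.17 0.8672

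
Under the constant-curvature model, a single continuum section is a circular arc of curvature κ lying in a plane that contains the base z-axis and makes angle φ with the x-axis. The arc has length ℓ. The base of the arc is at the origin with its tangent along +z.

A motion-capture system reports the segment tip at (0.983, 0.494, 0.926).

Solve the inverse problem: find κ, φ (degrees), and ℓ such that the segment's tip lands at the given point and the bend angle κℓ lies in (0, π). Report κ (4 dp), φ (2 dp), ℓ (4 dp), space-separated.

1.0641 26.68 1.6374

ρ = √(x²+y²) = √(0.983² + 0.494²) = 1.10015
φ = atan2(y, x) mod 360° = atan2(0.494, 0.983) = 26.6815°
|p|² = ρ² + z² = 1.10015² + 0.926² = 2.06780
κ = 2ρ / |p|² = 2×1.10015 / 2.06780 = 1.06408
θ = 2·atan2(ρ, z) = 2·atan2(1.10015, 0.926) = 1.74228 rad
ℓ = θ/κ = 1.74228/1.06408 = 1.63736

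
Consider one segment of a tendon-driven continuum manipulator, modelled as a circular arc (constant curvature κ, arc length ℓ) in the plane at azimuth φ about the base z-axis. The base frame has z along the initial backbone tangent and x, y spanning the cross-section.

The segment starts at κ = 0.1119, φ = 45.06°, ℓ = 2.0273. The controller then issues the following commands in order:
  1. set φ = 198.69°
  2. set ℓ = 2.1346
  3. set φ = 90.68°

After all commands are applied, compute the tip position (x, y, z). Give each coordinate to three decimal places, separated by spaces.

initial: κ=0.1119, φ=45.06°, ℓ=2.0273
cmd 1: set φ=198.69° → (κ,φ,ℓ)=(0.1119,198.69°,2.0273) → tip=(-0.2169,-0.0734,2.0100)
cmd 2: set ℓ=2.1346 → (κ,φ,ℓ)=(0.1119,198.69°,2.1346) → tip=(-0.2403,-0.0813,2.1144)
cmd 3: set φ=90.68° → (κ,φ,ℓ)=(0.1119,90.68°,2.1346) → tip=(-0.0030,0.2537,2.1144)

-0.003 0.254 2.114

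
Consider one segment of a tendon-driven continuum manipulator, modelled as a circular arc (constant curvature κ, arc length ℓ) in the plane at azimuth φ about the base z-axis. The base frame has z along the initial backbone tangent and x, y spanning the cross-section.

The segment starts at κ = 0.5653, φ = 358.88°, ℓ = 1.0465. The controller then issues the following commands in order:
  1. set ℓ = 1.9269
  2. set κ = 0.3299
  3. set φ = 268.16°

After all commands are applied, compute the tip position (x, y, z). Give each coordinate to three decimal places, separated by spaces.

-0.019 -0.592 1.800

initial: κ=0.5653, φ=358.88°, ℓ=1.0465
cmd 1: set ℓ=1.9269 → (κ,φ,ℓ)=(0.5653,358.88°,1.9269) → tip=(0.9495,-0.0186,1.5678)
cmd 2: set κ=0.3299 → (κ,φ,ℓ)=(0.3299,358.88°,1.9269) → tip=(0.5920,-0.0116,1.7997)
cmd 3: set φ=268.16° → (κ,φ,ℓ)=(0.3299,268.16°,1.9269) → tip=(-0.0190,-0.5918,1.7997)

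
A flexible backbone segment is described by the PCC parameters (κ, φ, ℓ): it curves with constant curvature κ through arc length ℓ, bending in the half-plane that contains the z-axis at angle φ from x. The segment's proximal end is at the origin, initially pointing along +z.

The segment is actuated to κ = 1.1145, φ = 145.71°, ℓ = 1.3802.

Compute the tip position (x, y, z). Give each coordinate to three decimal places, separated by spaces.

-0.717 0.489 0.897

θ = κ·ℓ = 1.1145 × 1.3802 = 1.53823 rad
ρ = (1 − cos θ)/κ = (1 − 0.03256)/1.1145 = 0.86805
z = sin θ / κ = 0.99947/1.1145 = 0.89679
x = ρ cos φ = 0.86805 × cos(145.71°) = -0.71718
y = ρ sin φ = 0.86805 × sin(145.71°) = 0.48904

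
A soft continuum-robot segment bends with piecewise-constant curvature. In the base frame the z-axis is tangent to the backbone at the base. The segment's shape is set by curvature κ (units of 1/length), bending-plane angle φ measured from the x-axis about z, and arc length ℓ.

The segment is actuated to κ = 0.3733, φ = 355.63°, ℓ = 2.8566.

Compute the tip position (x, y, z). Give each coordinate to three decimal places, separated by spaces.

θ = κ·ℓ = 0.3733 × 2.8566 = 1.06637 rad
ρ = (1 − cos θ)/κ = (1 − 0.48331)/0.3733 = 1.38412
z = sin θ / κ = 0.87545/0.3733 = 2.34517
x = ρ cos φ = 1.38412 × cos(355.63°) = 1.38010
y = ρ sin φ = 1.38412 × sin(355.63°) = -0.10547

1.380 -0.105 2.345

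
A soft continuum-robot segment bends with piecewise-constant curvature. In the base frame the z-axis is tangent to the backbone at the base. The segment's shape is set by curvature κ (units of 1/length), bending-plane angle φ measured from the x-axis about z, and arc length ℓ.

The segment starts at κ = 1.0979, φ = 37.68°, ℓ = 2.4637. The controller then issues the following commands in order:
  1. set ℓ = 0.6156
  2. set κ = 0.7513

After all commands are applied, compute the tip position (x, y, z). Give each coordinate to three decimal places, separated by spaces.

initial: κ=1.0979, φ=37.68°, ℓ=2.4637
cmd 1: set ℓ=0.6156 → (κ,φ,ℓ)=(1.0979,37.68°,0.6156) → tip=(0.1585,0.1224,0.5698)
cmd 2: set κ=0.7513 → (κ,φ,ℓ)=(0.7513,37.68°,0.6156) → tip=(0.1107,0.0855,0.5939)

0.111 0.085 0.594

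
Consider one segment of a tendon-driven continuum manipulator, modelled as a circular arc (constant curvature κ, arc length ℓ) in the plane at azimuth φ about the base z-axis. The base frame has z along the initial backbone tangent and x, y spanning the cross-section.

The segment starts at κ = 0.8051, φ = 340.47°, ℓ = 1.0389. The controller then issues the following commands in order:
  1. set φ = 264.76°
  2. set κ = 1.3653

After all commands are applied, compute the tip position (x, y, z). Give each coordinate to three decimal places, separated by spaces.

initial: κ=0.8051, φ=340.47°, ℓ=1.0389
cmd 1: set φ=264.76° → (κ,φ,ℓ)=(0.8051,264.76°,1.0389) → tip=(-0.0374,-0.4080,0.9219)
cmd 2: set κ=1.3653 → (κ,φ,ℓ)=(1.3653,264.76°,1.0389) → tip=(-0.0567,-0.6187,0.7240)

-0.057 -0.619 0.724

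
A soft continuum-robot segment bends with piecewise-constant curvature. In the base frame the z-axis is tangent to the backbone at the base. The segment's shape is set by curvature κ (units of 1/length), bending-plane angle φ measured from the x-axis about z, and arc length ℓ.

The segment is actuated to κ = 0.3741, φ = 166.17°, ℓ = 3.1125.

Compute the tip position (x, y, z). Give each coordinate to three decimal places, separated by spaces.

θ = κ·ℓ = 0.3741 × 3.1125 = 1.16439 rad
ρ = (1 − cos θ)/κ = (1 − 0.39531)/0.3741 = 1.61637
z = sin θ / κ = 0.91855/0.3741 = 2.45535
x = ρ cos φ = 1.61637 × cos(166.17°) = -1.56951
y = ρ sin φ = 1.61637 × sin(166.17°) = 0.38638

-1.570 0.386 2.455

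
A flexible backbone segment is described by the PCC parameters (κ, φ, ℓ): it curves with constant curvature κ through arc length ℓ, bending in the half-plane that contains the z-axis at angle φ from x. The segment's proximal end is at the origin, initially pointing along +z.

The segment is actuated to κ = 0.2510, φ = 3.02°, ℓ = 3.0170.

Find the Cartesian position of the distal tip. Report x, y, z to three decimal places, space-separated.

1.087 0.057 2.737

θ = κ·ℓ = 0.2510 × 3.0170 = 0.75727 rad
ρ = (1 − cos θ)/κ = (1 − 0.72672)/0.2510 = 1.08878
z = sin θ / κ = 0.68694/0.2510 = 2.73680
x = ρ cos φ = 1.08878 × cos(3.02°) = 1.08727
y = ρ sin φ = 1.08878 × sin(3.02°) = 0.05736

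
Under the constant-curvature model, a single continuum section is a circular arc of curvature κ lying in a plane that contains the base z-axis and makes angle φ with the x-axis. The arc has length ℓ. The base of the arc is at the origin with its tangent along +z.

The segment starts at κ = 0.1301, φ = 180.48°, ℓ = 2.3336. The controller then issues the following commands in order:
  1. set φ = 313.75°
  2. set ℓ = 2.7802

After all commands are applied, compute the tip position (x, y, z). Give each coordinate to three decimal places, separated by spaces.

initial: κ=0.1301, φ=180.48°, ℓ=2.3336
cmd 1: set φ=313.75° → (κ,φ,ℓ)=(0.1301,313.75°,2.3336) → tip=(0.2431,-0.2539,2.2979)
cmd 2: set ℓ=2.7802 → (κ,φ,ℓ)=(0.1301,313.75°,2.7802) → tip=(0.3439,-0.3593,2.7200)

0.344 -0.359 2.720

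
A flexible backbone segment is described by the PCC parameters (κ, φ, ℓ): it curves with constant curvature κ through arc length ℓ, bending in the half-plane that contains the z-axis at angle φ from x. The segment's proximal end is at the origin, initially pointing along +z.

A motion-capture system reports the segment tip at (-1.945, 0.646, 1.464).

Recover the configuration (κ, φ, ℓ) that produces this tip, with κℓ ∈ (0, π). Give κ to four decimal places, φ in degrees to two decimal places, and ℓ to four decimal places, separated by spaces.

ρ = √(x²+y²) = √(-1.945² + 0.646²) = 2.04947
φ = atan2(y, x) mod 360° = atan2(0.646, -1.945) = 161.6269°
|p|² = ρ² + z² = 2.04947² + 1.464² = 6.34364
κ = 2ρ / |p|² = 2×2.04947 / 6.34364 = 0.64615
θ = 2·atan2(ρ, z) = 2·atan2(2.04947, 1.464) = 1.90104 rad
ℓ = θ/κ = 1.90104/0.64615 = 2.94209

0.6462 161.63 2.9421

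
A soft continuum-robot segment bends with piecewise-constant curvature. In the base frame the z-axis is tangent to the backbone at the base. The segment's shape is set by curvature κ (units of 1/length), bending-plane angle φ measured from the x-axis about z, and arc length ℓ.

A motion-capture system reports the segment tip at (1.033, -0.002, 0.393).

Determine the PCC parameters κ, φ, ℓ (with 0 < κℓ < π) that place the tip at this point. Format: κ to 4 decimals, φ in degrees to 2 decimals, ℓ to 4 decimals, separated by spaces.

1.6913 359.89 1.4276

ρ = √(x²+y²) = √(1.033² + -0.002²) = 1.03300
φ = atan2(y, x) mod 360° = atan2(-0.002, 1.033) = 359.8891°
|p|² = ρ² + z² = 1.03300² + 0.393² = 1.22154
κ = 2ρ / |p|² = 2×1.03300 / 1.22154 = 1.69131
θ = 2·atan2(ρ, z) = 2·atan2(1.03300, 0.393) = 2.41452 rad
ℓ = θ/κ = 2.41452/1.69131 = 1.42761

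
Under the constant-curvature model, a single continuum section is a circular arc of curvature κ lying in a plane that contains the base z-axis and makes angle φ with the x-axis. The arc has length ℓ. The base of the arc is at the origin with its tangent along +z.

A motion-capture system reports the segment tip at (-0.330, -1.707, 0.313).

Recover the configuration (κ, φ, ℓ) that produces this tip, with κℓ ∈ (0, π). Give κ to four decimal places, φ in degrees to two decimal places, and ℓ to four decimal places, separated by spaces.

ρ = √(x²+y²) = √(-0.330² + -1.707²) = 1.73861
φ = atan2(y, x) mod 360° = atan2(-1.707, -0.330) = 259.0585°
|p|² = ρ² + z² = 1.73861² + 0.313² = 3.12072
κ = 2ρ / |p|² = 2×1.73861 / 3.12072 = 1.11423
θ = 2·atan2(ρ, z) = 2·atan2(1.73861, 0.313) = 2.78535 rad
ℓ = θ/κ = 2.78535/1.11423 = 2.49979

1.1142 259.06 2.4998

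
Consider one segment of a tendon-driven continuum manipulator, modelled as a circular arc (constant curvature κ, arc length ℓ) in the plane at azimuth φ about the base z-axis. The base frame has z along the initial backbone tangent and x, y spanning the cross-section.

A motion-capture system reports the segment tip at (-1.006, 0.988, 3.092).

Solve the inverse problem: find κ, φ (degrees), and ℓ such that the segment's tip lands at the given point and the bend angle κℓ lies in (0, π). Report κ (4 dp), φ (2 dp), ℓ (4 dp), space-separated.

0.2442 135.52 3.5043

ρ = √(x²+y²) = √(-1.006² + 0.988²) = 1.41003
φ = atan2(y, x) mod 360° = atan2(0.988, -1.006) = 135.5172°
|p|² = ρ² + z² = 1.41003² + 3.092² = 11.54864
κ = 2ρ / |p|² = 2×1.41003 / 11.54864 = 0.24419
θ = 2·atan2(ρ, z) = 2·atan2(1.41003, 3.092) = 0.85571 rad
ℓ = θ/κ = 0.85571/0.24419 = 3.50427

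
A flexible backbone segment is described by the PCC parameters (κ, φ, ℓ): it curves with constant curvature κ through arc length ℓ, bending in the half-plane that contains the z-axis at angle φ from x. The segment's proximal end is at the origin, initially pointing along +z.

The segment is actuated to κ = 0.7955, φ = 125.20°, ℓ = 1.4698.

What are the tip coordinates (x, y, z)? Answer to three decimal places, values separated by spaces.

θ = κ·ℓ = 0.7955 × 1.4698 = 1.16923 rad
ρ = (1 − cos θ)/κ = (1 − 0.39086)/0.7955 = 0.76573
z = sin θ / κ = 0.92045/0.7955 = 1.15707
x = ρ cos φ = 0.76573 × cos(125.20°) = -0.44139
y = ρ sin φ = 0.76573 × sin(125.20°) = 0.62571

-0.441 0.626 1.157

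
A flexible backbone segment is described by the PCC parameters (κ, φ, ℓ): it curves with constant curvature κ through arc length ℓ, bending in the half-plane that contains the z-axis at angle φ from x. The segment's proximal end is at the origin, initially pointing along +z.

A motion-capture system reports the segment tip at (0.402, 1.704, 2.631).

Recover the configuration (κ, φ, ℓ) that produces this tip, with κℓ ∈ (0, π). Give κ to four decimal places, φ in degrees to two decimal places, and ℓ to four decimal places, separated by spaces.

ρ = √(x²+y²) = √(0.402² + 1.704²) = 1.75078
φ = atan2(y, x) mod 360° = atan2(1.704, 0.402) = 76.7258°
|p|² = ρ² + z² = 1.75078² + 2.631² = 9.98738
κ = 2ρ / |p|² = 2×1.75078 / 9.98738 = 0.35060
θ = 2·atan2(ρ, z) = 2·atan2(1.75078, 2.631) = 1.17431 rad
ℓ = θ/κ = 1.17431/0.35060 = 3.34944

0.3506 76.73 3.3494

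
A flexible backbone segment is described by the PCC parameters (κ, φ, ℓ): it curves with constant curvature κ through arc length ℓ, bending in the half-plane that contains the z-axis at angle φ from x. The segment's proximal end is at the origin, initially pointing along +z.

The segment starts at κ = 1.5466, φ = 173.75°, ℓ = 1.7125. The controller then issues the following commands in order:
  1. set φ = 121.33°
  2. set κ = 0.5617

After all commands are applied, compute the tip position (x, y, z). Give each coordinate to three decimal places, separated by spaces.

initial: κ=1.5466, φ=173.75°, ℓ=1.7125
cmd 1: set φ=121.33° → (κ,φ,ℓ)=(1.5466,121.33°,1.7125) → tip=(-0.6324,1.0388,0.3060)
cmd 2: set κ=0.5617 → (κ,φ,ℓ)=(0.5617,121.33°,1.7125) → tip=(-0.3962,0.6509,1.4604)

-0.396 0.651 1.460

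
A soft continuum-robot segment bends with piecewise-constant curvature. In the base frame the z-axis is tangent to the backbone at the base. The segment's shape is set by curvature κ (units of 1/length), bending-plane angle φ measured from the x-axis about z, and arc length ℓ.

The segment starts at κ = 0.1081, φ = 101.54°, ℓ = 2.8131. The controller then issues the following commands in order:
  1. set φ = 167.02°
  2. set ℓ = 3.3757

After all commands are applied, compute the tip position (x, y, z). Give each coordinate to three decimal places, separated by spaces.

-0.594 0.137 3.301

initial: κ=0.1081, φ=101.54°, ℓ=2.8131
cmd 1: set φ=167.02° → (κ,φ,ℓ)=(0.1081,167.02°,2.8131) → tip=(-0.4136,0.0953,2.7699)
cmd 2: set ℓ=3.3757 → (κ,φ,ℓ)=(0.1081,167.02°,3.3757) → tip=(-0.5936,0.1368,3.3013)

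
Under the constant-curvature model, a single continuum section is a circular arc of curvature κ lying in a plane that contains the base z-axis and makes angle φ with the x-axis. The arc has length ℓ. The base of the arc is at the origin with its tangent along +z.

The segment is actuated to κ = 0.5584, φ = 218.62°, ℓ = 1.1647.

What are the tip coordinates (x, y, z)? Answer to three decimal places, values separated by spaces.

θ = κ·ℓ = 0.5584 × 1.1647 = 0.65037 rad
ρ = (1 − cos θ)/κ = (1 − 0.79586)/0.5584 = 0.36558
z = sin θ / κ = 0.60548/0.5584 = 1.08431
x = ρ cos φ = 0.36558 × cos(218.62°) = -0.28563
y = ρ sin φ = 0.36558 × sin(218.62°) = -0.22818

-0.286 -0.228 1.084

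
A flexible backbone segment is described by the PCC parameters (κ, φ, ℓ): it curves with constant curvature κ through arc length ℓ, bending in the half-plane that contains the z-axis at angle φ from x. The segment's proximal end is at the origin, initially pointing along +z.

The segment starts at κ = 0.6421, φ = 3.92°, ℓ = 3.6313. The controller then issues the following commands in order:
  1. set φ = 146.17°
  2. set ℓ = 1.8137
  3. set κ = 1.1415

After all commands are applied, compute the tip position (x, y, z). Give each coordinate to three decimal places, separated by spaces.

-1.076 0.721 0.769

initial: κ=0.6421, φ=3.92°, ℓ=3.6313
cmd 1: set φ=146.17° → (κ,φ,ℓ)=(0.6421,146.17°,3.6313) → tip=(-2.1858,1.4649,1.1279)
cmd 2: set ℓ=1.8137 → (κ,φ,ℓ)=(0.6421,146.17°,1.8137) → tip=(-0.7825,0.5244,1.4307)
cmd 3: set κ=1.1415 → (κ,φ,ℓ)=(1.1415,146.17°,1.8137) → tip=(-1.0763,0.7213,0.7690)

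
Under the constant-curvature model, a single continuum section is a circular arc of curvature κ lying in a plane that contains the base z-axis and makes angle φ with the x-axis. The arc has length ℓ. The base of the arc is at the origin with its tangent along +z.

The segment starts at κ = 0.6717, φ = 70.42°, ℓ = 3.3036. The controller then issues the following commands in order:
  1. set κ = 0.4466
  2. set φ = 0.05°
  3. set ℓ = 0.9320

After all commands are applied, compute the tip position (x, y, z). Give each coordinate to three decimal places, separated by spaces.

initial: κ=0.6717, φ=70.42°, ℓ=3.3036
cmd 1: set κ=0.4466 → (κ,φ,ℓ)=(0.4466,70.42°,3.3036) → tip=(0.6789,1.9087,2.2290)
cmd 2: set φ=0.05° → (κ,φ,ℓ)=(0.4466,0.05°,3.3036) → tip=(2.0258,0.0018,2.2290)
cmd 3: set ℓ=0.9320 → (κ,φ,ℓ)=(0.4466,0.05°,0.9320) → tip=(0.1912,0.0002,0.9053)

0.191 0.000 0.905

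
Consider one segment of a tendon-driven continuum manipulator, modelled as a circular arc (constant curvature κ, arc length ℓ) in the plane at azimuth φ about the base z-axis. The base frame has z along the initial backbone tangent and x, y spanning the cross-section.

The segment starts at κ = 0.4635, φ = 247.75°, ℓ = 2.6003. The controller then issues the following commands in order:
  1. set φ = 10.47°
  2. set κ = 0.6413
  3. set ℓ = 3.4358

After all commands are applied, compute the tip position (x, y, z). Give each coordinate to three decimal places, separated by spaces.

2.440 0.451 1.258

initial: κ=0.4635, φ=247.75°, ℓ=2.6003
cmd 1: set φ=10.47° → (κ,φ,ℓ)=(0.4635,10.47°,2.6003) → tip=(1.3632,0.2519,2.0149)
cmd 2: set κ=0.6413 → (κ,φ,ℓ)=(0.6413,10.47°,2.6003) → tip=(1.6815,0.3107,1.5520)
cmd 3: set ℓ=3.4358 → (κ,φ,ℓ)=(0.6413,10.47°,3.4358) → tip=(2.4399,0.4509,1.2576)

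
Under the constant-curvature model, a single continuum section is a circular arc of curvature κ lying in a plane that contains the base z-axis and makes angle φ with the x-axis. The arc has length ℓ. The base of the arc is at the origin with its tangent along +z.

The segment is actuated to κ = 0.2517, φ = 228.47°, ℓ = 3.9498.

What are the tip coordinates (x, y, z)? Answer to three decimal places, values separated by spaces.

-1.198 -1.353 3.331

θ = κ·ℓ = 0.2517 × 3.9498 = 0.99416 rad
ρ = (1 − cos θ)/κ = (1 − 0.54520)/0.2517 = 1.80690
z = sin θ / κ = 0.83830/0.2517 = 3.33057
x = ρ cos φ = 1.80690 × cos(228.47°) = -1.19800
y = ρ sin φ = 1.80690 × sin(228.47°) = -1.35266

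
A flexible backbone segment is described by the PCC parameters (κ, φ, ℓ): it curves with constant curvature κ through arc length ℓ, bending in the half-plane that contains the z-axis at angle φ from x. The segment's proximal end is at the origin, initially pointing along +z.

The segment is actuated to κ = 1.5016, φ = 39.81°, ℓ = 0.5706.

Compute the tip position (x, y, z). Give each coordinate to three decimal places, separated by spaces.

0.177 0.147 0.503

θ = κ·ℓ = 1.5016 × 0.5706 = 0.85681 rad
ρ = (1 − cos θ)/κ = (1 − 0.65485)/1.5016 = 0.22986
z = sin θ / κ = 0.75576/1.5016 = 0.50330
x = ρ cos φ = 0.22986 × cos(39.81°) = 0.17657
y = ρ sin φ = 0.22986 × sin(39.81°) = 0.14716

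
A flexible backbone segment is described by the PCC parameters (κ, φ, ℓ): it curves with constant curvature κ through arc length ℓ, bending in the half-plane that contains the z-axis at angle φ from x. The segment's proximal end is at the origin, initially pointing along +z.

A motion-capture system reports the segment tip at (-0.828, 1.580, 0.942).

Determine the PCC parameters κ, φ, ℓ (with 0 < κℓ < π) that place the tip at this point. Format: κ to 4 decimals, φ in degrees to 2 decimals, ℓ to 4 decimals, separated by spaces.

0.8767 117.66 2.4750

ρ = √(x²+y²) = √(-0.828² + 1.580²) = 1.78381
φ = atan2(y, x) mod 360° = atan2(1.580, -0.828) = 117.6568°
|p|² = ρ² + z² = 1.78381² + 0.942² = 4.06935
κ = 2ρ / |p|² = 2×1.78381 / 4.06935 = 0.87671
θ = 2·atan2(ρ, z) = 2·atan2(1.78381, 0.942) = 2.16987 rad
ℓ = θ/κ = 2.16987/0.87671 = 2.47503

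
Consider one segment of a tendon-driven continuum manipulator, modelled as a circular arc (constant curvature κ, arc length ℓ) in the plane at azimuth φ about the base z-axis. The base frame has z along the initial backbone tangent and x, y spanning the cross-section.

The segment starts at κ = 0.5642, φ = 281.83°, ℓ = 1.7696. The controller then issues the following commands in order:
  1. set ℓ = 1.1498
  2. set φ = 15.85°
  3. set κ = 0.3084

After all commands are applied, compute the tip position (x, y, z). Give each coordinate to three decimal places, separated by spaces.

initial: κ=0.5642, φ=281.83°, ℓ=1.7696
cmd 1: set ℓ=1.1498 → (κ,φ,ℓ)=(0.5642,281.83°,1.1498) → tip=(0.0738,-0.3524,1.0708)
cmd 2: set φ=15.85° → (κ,φ,ℓ)=(0.5642,15.85°,1.1498) → tip=(0.3464,0.0983,1.0708)
cmd 3: set κ=0.3084 → (κ,φ,ℓ)=(0.3084,15.85°,1.1498) → tip=(0.1941,0.0551,1.1259)

0.194 0.055 1.126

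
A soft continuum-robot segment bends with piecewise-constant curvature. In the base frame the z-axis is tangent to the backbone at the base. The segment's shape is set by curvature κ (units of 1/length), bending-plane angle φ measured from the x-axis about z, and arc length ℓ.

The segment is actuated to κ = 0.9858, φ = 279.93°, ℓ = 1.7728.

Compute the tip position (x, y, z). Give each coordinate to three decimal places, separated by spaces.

θ = κ·ℓ = 0.9858 × 1.7728 = 1.74763 rad
ρ = (1 − cos θ)/κ = (1 − -0.17591)/0.9858 = 1.19285
z = sin θ / κ = 0.98441/0.9858 = 0.99859
x = ρ cos φ = 1.19285 × cos(279.93°) = 0.20570
y = ρ sin φ = 1.19285 × sin(279.93°) = -1.17498

0.206 -1.175 0.999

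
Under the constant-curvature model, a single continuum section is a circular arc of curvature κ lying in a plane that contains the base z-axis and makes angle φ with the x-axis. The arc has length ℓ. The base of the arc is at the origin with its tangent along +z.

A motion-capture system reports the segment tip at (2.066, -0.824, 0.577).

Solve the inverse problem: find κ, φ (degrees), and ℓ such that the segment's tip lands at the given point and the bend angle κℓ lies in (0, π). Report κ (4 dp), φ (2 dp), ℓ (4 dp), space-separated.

0.8425 338.26 3.1264

ρ = √(x²+y²) = √(2.066² + -0.824²) = 2.22426
φ = atan2(y, x) mod 360° = atan2(-0.824, 2.066) = 338.2560°
|p|² = ρ² + z² = 2.22426² + 0.577² = 5.28026
κ = 2ρ / |p|² = 2×2.22426 / 5.28026 = 0.84248
θ = 2·atan2(ρ, z) = 2·atan2(2.22426, 0.577) = 2.63396 rad
ℓ = θ/κ = 2.63396/0.84248 = 3.12643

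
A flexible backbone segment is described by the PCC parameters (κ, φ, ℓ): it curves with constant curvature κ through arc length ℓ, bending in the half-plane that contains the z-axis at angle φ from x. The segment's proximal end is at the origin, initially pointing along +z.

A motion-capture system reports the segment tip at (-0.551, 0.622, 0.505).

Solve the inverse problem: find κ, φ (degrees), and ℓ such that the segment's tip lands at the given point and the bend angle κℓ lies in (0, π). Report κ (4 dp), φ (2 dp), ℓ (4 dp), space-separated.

1.7577 131.54 1.1660

ρ = √(x²+y²) = √(-0.551² + 0.622²) = 0.83095
φ = atan2(y, x) mod 360° = atan2(0.622, -0.551) = 131.5362°
|p|² = ρ² + z² = 0.83095² + 0.505² = 0.94551
κ = 2ρ / |p|² = 2×0.83095 / 0.94551 = 1.75768
θ = 2·atan2(ρ, z) = 2·atan2(0.83095, 0.505) = 2.04942 rad
ℓ = θ/κ = 2.04942/1.75768 = 1.16598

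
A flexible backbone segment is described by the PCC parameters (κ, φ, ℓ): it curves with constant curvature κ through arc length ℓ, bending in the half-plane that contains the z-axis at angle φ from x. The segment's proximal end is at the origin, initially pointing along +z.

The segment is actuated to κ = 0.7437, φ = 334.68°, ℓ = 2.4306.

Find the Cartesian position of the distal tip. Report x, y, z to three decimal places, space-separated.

1.501 -0.710 1.307

θ = κ·ℓ = 0.7437 × 2.4306 = 1.80764 rad
ρ = (1 − cos θ)/κ = (1 − -0.23463)/0.7437 = 1.66012
z = sin θ / κ = 0.97208/0.7437 = 1.30709
x = ρ cos φ = 1.66012 × cos(334.68°) = 1.50064
y = ρ sin φ = 1.66012 × sin(334.68°) = -0.70999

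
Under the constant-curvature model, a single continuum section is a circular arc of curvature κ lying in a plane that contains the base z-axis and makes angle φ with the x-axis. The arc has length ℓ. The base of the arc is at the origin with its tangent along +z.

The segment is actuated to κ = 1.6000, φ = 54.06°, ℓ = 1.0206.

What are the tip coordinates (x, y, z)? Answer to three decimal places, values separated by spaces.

θ = κ·ℓ = 1.6000 × 1.0206 = 1.63296 rad
ρ = (1 − cos θ)/κ = (1 − -0.06212)/1.6000 = 0.66383
z = sin θ / κ = 0.99807/1.6000 = 0.62379
x = ρ cos φ = 0.66383 × cos(54.06°) = 0.38963
y = ρ sin φ = 0.66383 × sin(54.06°) = 0.53746

0.390 0.537 0.624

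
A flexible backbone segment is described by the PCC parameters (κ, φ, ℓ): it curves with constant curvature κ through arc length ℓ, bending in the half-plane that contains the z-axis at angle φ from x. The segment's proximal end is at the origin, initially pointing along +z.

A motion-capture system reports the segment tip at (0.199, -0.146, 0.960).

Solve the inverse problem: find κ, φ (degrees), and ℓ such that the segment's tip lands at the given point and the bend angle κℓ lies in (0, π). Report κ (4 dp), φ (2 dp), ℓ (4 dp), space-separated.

ρ = √(x²+y²) = √(0.199² + -0.146²) = 0.24681
φ = atan2(y, x) mod 360° = atan2(-0.146, 0.199) = 323.7337°
|p|² = ρ² + z² = 0.24681² + 0.960² = 0.98252
κ = 2ρ / |p|² = 2×0.24681 / 0.98252 = 0.50241
θ = 2·atan2(ρ, z) = 2·atan2(0.24681, 0.960) = 0.50330 rad
ℓ = θ/κ = 0.50330/0.50241 = 1.00176

0.5024 323.73 1.0018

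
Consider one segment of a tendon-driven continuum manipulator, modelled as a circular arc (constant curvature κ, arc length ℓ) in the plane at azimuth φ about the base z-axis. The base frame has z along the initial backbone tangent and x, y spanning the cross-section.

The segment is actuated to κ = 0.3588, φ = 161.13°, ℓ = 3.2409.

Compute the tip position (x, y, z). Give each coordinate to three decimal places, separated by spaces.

-1.591 0.544 2.558

θ = κ·ℓ = 0.3588 × 3.2409 = 1.16283 rad
ρ = (1 − cos θ)/κ = (1 − 0.39674)/0.3588 = 1.68133
z = sin θ / κ = 0.91793/0.3588 = 2.55834
x = ρ cos φ = 1.68133 × cos(161.13°) = -1.59097
y = ρ sin φ = 1.68133 × sin(161.13°) = 0.54378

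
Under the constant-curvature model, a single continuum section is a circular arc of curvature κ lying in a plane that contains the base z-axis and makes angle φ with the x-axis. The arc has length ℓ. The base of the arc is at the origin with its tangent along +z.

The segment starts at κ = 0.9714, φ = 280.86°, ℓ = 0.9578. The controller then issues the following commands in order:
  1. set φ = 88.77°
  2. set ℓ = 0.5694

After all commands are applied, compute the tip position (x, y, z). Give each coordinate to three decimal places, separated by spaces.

initial: κ=0.9714, φ=280.86°, ℓ=0.9578
cmd 1: set φ=88.77° → (κ,φ,ℓ)=(0.9714,88.77°,0.9578) → tip=(0.0089,0.4142,0.8255)
cmd 2: set ℓ=0.5694 → (κ,φ,ℓ)=(0.9714,88.77°,0.5694) → tip=(0.0033,0.1535,0.5408)

0.003 0.153 0.541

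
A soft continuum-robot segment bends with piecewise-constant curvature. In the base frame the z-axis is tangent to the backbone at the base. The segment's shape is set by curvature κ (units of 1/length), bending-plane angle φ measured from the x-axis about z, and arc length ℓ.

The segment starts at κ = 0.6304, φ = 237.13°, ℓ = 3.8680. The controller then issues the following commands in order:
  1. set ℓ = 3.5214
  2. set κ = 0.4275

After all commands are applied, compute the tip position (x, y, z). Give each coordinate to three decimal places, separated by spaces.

initial: κ=0.6304, φ=237.13°, ℓ=3.8680
cmd 1: set ℓ=3.5214 → (κ,φ,ℓ)=(0.6304,237.13°,3.5214) → tip=(-1.3813,-2.1377,1.2637)
cmd 2: set κ=0.4275 → (κ,φ,ℓ)=(0.4275,237.13°,3.5214) → tip=(-1.1866,-1.8363,2.3342)

-1.187 -1.836 2.334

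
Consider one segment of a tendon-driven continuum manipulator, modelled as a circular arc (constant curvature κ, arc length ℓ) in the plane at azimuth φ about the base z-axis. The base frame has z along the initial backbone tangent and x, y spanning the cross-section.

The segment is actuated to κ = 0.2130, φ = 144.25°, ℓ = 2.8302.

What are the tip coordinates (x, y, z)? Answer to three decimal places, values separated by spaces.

θ = κ·ℓ = 0.2130 × 2.8302 = 0.60283 rad
ρ = (1 − cos θ)/κ = (1 − 0.82373)/0.2130 = 0.82755
z = sin θ / κ = 0.56698/0.2130 = 2.66187
x = ρ cos φ = 0.82755 × cos(144.25°) = -0.67161
y = ρ sin φ = 0.82755 × sin(144.25°) = 0.48349

-0.672 0.483 2.662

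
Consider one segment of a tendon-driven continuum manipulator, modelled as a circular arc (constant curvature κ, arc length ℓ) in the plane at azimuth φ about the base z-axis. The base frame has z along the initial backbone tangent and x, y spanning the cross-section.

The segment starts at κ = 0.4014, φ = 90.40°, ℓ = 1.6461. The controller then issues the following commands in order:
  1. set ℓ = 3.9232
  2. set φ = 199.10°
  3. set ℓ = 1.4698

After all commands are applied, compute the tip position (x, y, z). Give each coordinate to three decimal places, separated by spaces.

-0.398 -0.138 1.386

initial: κ=0.4014, φ=90.40°, ℓ=1.6461
cmd 1: set ℓ=3.9232 → (κ,φ,ℓ)=(0.4014,90.40°,3.9232) → tip=(-0.0175,2.5011,2.4913)
cmd 2: set φ=199.10° → (κ,φ,ℓ)=(0.4014,199.10°,3.9232) → tip=(-2.3635,-0.8184,2.4913)
cmd 3: set ℓ=1.4698 → (κ,φ,ℓ)=(0.4014,199.10°,1.4698) → tip=(-0.3980,-0.1378,1.3860)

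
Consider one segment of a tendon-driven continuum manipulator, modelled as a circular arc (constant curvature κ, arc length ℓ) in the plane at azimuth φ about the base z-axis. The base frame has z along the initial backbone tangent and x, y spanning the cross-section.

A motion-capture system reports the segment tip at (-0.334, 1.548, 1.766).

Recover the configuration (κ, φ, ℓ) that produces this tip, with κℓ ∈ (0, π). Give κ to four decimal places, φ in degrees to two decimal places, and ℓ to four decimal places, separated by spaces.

0.5629 102.18 2.5973

ρ = √(x²+y²) = √(-0.334² + 1.548²) = 1.58362
φ = atan2(y, x) mod 360° = atan2(1.548, -0.334) = 102.1756°
|p|² = ρ² + z² = 1.58362² + 1.766² = 5.62662
κ = 2ρ / |p|² = 2×1.58362 / 5.62662 = 0.56290
θ = 2·atan2(ρ, z) = 2·atan2(1.58362, 1.766) = 1.46201 rad
ℓ = θ/κ = 1.46201/0.56290 = 2.59726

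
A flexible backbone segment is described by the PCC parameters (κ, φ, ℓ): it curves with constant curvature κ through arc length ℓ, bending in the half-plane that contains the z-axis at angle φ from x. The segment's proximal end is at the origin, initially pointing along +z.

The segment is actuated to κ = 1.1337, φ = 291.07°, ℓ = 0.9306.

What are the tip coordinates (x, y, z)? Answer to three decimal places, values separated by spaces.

θ = κ·ℓ = 1.1337 × 0.9306 = 1.05502 rad
ρ = (1 − cos θ)/κ = (1 − 0.49321)/1.1337 = 0.44702
z = sin θ / κ = 0.86991/1.1337 = 0.76732
x = ρ cos φ = 0.44702 × cos(291.07°) = 0.16071
y = ρ sin φ = 0.44702 × sin(291.07°) = -0.41714

0.161 -0.417 0.767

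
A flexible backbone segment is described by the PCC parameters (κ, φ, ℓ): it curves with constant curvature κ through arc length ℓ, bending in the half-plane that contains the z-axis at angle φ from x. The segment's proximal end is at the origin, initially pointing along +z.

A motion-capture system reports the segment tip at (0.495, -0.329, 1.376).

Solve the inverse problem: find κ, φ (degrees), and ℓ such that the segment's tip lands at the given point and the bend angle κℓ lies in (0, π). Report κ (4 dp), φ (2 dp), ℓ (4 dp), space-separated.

0.5291 326.39 1.5412

ρ = √(x²+y²) = √(0.495² + -0.329²) = 0.59436
φ = atan2(y, x) mod 360° = atan2(-0.329, 0.495) = 326.3901°
|p|² = ρ² + z² = 0.59436² + 1.376² = 2.24664
κ = 2ρ / |p|² = 2×0.59436 / 2.24664 = 0.52911
θ = 2·atan2(ρ, z) = 2·atan2(0.59436, 1.376) = 0.81548 rad
ℓ = θ/κ = 0.81548/0.52911 = 1.54123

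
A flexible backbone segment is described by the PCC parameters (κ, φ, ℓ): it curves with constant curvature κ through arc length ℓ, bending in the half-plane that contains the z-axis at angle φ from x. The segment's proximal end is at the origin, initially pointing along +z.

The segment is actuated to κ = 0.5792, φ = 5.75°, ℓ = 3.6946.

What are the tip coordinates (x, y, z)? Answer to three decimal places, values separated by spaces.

θ = κ·ℓ = 0.5792 × 3.6946 = 2.13991 rad
ρ = (1 − cos θ)/κ = (1 − -0.53889)/0.5792 = 2.65692
z = sin θ / κ = 0.84238/0.5792 = 1.45438
x = ρ cos φ = 2.65692 × cos(5.75°) = 2.64355
y = ρ sin φ = 2.65692 × sin(5.75°) = 0.26619

2.644 0.266 1.454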